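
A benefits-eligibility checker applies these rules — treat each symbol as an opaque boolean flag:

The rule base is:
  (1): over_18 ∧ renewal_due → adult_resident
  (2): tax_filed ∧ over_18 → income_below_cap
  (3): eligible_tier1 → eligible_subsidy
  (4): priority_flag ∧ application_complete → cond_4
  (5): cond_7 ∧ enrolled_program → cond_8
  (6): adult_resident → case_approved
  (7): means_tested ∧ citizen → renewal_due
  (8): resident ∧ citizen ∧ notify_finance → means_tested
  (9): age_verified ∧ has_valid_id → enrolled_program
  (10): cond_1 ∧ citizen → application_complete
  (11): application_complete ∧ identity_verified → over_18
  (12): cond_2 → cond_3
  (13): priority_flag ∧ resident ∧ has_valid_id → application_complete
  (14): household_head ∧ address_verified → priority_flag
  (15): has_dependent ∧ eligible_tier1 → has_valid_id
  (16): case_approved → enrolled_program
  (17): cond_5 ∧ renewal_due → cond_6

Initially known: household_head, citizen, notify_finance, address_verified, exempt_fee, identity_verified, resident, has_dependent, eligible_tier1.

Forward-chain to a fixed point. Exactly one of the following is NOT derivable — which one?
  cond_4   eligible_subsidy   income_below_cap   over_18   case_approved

income_below_cap

Round 1 fires (3), (8), (14), (15), giving eligible_subsidy, means_tested, priority_flag, has_valid_id.
Round 2 fires (7), (13), giving renewal_due, application_complete.
Round 3 fires (4), (11), giving cond_4, over_18.
Round 4 fires (1), giving adult_resident.
Round 5 fires (6), giving case_approved.
Round 6 fires (16), giving enrolled_program.
Derived: eligible_subsidy (round 1), cond_4 (round 3), case_approved (round 5), over_18 (round 3). income_below_cap never appears in any round.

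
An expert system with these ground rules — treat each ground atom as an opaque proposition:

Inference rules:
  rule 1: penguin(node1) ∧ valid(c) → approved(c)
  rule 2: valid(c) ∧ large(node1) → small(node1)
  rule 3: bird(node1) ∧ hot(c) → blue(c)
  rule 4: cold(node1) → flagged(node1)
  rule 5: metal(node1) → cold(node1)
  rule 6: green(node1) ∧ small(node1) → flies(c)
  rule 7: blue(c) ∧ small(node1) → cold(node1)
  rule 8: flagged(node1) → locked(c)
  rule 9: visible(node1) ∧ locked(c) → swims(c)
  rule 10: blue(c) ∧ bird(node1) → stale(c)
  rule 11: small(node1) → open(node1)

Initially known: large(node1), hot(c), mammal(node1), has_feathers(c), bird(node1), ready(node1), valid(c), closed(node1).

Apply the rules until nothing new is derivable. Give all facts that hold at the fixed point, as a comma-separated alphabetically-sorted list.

Round 1 — rule 2, rule 3, derive small(node1), blue(c).
Round 2 — rule 7, rule 10, rule 11, derive cold(node1), stale(c), open(node1).
Round 3 — rule 4, derive flagged(node1).
Round 4 — rule 8, derive locked(c).

bird(node1), blue(c), closed(node1), cold(node1), flagged(node1), has_feathers(c), hot(c), large(node1), locked(c), mammal(node1), open(node1), ready(node1), small(node1), stale(c), valid(c)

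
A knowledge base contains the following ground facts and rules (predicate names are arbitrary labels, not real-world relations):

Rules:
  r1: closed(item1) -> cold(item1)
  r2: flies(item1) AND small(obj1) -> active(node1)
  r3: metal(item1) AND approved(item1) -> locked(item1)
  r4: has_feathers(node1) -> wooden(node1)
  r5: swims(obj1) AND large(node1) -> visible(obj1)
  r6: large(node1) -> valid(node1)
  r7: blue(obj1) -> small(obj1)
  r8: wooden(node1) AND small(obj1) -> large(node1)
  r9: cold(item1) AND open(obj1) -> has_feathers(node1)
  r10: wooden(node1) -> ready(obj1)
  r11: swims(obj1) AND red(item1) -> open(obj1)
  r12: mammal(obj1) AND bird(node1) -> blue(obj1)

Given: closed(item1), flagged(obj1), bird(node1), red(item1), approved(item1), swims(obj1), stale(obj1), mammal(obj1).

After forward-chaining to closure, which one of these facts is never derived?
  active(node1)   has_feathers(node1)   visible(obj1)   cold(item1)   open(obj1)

Round 1: r1 [closed(item1) -> cold(item1)]; r11 [swims(obj1) AND red(item1) -> open(obj1)]; r12 [mammal(obj1) AND bird(node1) -> blue(obj1)]. Adds cold(item1), open(obj1), blue(obj1).
Round 2: r7 [blue(obj1) -> small(obj1)]; r9 [cold(item1) AND open(obj1) -> has_feathers(node1)]. Adds small(obj1), has_feathers(node1).
Round 3: r4 [has_feathers(node1) -> wooden(node1)]. Adds wooden(node1).
Round 4: r8 [wooden(node1) AND small(obj1) -> large(node1)]; r10 [wooden(node1) -> ready(obj1)]. Adds large(node1), ready(obj1).
Round 5: r5 [swims(obj1) AND large(node1) -> visible(obj1)]; r6 [large(node1) -> valid(node1)]. Adds visible(obj1), valid(node1).
Derived: open(obj1) (round 1), cold(item1) (round 1), visible(obj1) (round 5), has_feathers(node1) (round 2). active(node1) never appears in any round.

active(node1)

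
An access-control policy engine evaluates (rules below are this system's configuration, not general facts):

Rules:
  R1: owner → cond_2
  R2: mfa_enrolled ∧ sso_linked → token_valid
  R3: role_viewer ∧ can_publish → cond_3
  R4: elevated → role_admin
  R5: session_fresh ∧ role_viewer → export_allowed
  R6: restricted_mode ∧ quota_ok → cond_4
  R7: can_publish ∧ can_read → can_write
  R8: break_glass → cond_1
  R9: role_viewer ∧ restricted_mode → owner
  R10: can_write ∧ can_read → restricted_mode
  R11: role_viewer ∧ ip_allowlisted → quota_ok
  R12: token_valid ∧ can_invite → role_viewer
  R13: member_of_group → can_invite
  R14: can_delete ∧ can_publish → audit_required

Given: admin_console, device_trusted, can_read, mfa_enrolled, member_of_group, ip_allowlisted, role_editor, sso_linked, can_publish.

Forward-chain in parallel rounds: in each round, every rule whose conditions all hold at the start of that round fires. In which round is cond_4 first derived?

4

Round 1: R2 [mfa_enrolled ∧ sso_linked → token_valid]; R7 [can_publish ∧ can_read → can_write]; R13 [member_of_group → can_invite]. Adds token_valid, can_write, can_invite.
Round 2: R10 [can_write ∧ can_read → restricted_mode]; R12 [token_valid ∧ can_invite → role_viewer]. Adds restricted_mode, role_viewer.
Round 3: R3 [role_viewer ∧ can_publish → cond_3]; R9 [role_viewer ∧ restricted_mode → owner]; R11 [role_viewer ∧ ip_allowlisted → quota_ok]. Adds cond_3, owner, quota_ok.
Round 4: R1 [owner → cond_2]; R6 [restricted_mode ∧ quota_ok → cond_4]. Adds cond_2, cond_4.
cond_4 first appears in round 4.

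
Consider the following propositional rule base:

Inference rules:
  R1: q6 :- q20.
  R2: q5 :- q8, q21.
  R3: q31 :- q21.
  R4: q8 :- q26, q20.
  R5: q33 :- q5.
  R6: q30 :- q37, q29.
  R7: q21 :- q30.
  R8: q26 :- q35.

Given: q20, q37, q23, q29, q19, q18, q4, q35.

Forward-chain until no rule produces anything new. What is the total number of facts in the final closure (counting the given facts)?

16

Round 1 — R1, R6, R8, derive q6, q30, q26.
Round 2 — R4, R7, derive q8, q21.
Round 3 — R2, R3, derive q5, q31.
Round 4 — R5, derive q33.
Closure: {q18, q19, q20, q21, q23, q26, q29, q30, q31, q33, q35, q37, q4, q5, q6, q8} — 16 facts.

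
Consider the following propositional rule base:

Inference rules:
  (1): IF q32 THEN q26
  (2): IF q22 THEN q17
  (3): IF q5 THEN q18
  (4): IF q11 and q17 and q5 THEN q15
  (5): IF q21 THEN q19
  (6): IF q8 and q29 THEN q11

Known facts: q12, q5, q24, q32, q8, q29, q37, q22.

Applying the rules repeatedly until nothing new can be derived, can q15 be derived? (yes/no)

yes

Round 1 — (1), (2), (3), (6), derive q26, q17, q18, q11.
Round 2 — (4), derive q15.
q15 appears in round 2, so it is derivable.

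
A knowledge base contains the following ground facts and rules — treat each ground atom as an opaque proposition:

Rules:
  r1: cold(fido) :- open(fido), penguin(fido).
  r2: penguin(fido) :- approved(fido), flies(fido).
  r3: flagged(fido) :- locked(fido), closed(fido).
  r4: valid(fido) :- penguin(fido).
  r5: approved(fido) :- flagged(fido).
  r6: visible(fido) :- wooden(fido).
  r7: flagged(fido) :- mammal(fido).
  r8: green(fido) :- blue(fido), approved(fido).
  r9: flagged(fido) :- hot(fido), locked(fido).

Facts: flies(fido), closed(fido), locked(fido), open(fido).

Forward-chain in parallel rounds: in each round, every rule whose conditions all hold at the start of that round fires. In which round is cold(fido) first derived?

Round 1: r3 [flagged(fido) :- locked(fido), closed(fido).]. New: flagged(fido).
Round 2: r5 [approved(fido) :- flagged(fido).]. New: approved(fido).
Round 3: r2 [penguin(fido) :- approved(fido), flies(fido).]. New: penguin(fido).
Round 4: r1 [cold(fido) :- open(fido), penguin(fido).]; r4 [valid(fido) :- penguin(fido).]. New: cold(fido), valid(fido).
cold(fido) first appears in round 4.

4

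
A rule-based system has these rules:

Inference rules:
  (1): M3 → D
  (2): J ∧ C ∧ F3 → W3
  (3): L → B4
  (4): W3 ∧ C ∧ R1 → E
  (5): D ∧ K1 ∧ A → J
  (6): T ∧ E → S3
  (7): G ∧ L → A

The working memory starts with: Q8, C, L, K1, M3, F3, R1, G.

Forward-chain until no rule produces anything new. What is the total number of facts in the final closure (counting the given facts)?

Round 1 fires (1), (3), (7), giving D, B4, A.
Round 2 fires (5), giving J.
Round 3 fires (2), giving W3.
Round 4 fires (4), giving E.
Closure: {A, B4, C, D, E, F3, G, J, K1, L, M3, Q8, R1, W3} — 14 facts.

14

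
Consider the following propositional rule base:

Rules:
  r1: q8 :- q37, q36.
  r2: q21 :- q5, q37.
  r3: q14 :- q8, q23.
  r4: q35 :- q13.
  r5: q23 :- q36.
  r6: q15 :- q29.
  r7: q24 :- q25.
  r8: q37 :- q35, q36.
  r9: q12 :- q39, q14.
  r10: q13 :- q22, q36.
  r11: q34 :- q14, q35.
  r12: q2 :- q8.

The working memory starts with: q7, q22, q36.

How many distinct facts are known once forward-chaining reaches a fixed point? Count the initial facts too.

Round 1 — r5, r10, derive q23, q13.
Round 2 — r4, derive q35.
Round 3 — r8, derive q37.
Round 4 — r1, derive q8.
Round 5 — r3, r12, derive q14, q2.
Round 6 — r11, derive q34.
Closure: {q13, q14, q2, q22, q23, q34, q35, q36, q37, q7, q8} — 11 facts.

11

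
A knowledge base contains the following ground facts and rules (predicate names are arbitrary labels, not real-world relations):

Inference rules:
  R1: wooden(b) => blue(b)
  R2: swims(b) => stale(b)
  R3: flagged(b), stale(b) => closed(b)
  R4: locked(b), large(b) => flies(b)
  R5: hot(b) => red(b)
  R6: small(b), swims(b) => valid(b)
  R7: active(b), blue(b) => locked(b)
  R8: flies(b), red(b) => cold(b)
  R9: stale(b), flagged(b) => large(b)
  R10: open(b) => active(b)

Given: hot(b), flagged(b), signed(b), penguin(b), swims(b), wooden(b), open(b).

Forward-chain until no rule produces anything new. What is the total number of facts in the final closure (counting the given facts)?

Round 1: R1 [wooden(b) => blue(b)]; R2 [swims(b) => stale(b)]; R5 [hot(b) => red(b)]; R10 [open(b) => active(b)]. Adds blue(b), stale(b), red(b), active(b).
Round 2: R3 [flagged(b), stale(b) => closed(b)]; R7 [active(b), blue(b) => locked(b)]; R9 [stale(b), flagged(b) => large(b)]. Adds closed(b), locked(b), large(b).
Round 3: R4 [locked(b), large(b) => flies(b)]. Adds flies(b).
Round 4: R8 [flies(b), red(b) => cold(b)]. Adds cold(b).
Closure: {active(b), blue(b), closed(b), cold(b), flagged(b), flies(b), hot(b), large(b), locked(b), open(b), penguin(b), red(b), signed(b), stale(b), swims(b), wooden(b)} — 16 facts.

16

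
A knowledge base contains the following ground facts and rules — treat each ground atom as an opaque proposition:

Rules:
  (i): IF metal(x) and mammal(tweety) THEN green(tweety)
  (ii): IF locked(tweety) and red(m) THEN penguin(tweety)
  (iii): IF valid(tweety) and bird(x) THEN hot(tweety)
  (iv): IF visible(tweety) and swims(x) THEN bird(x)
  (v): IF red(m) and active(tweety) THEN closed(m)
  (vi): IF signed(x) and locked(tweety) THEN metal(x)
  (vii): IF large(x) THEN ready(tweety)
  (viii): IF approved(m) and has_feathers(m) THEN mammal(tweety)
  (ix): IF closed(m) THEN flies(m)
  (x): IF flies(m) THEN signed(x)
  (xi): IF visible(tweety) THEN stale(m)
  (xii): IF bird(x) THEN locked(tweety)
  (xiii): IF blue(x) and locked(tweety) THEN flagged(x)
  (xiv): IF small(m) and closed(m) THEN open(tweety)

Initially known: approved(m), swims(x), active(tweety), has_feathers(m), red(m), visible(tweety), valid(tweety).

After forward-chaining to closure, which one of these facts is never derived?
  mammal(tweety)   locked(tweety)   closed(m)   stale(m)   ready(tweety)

ready(tweety)

Round 1 — (iv), (v), (viii), (xi), derive bird(x), closed(m), mammal(tweety), stale(m).
Round 2 — (iii), (ix), (xii), derive hot(tweety), flies(m), locked(tweety).
Round 3 — (ii), (x), derive penguin(tweety), signed(x).
Round 4 — (vi), derive metal(x).
Round 5 — (i), derive green(tweety).
Derived: closed(m) (round 1), stale(m) (round 1), mammal(tweety) (round 1), locked(tweety) (round 2). ready(tweety) never appears in any round.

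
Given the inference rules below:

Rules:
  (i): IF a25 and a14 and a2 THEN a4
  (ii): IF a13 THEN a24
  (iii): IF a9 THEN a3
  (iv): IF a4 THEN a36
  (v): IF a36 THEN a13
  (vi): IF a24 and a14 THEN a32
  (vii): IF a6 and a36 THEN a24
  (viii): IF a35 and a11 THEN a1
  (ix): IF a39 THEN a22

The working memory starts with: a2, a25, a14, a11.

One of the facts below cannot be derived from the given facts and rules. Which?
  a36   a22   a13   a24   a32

Round 1: (i) [IF a25 and a14 and a2 THEN a4]. New: a4.
Round 2: (iv) [IF a4 THEN a36]. New: a36.
Round 3: (v) [IF a36 THEN a13]. New: a13.
Round 4: (ii) [IF a13 THEN a24]. New: a24.
Round 5: (vi) [IF a24 and a14 THEN a32]. New: a32.
Derived: a32 (round 5), a36 (round 2), a13 (round 3), a24 (round 4). a22 never appears in any round.

a22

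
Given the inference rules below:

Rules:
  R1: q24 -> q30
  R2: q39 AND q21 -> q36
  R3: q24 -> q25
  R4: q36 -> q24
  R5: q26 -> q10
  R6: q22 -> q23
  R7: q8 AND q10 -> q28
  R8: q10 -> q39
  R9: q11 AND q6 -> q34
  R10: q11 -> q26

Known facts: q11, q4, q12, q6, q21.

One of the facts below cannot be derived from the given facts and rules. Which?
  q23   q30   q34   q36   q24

q23

[1] R9 [q11 AND q6 -> q34]; R10 [q11 -> q26]. ⇒ new: q34, q26.
[2] R5 [q26 -> q10]. ⇒ new: q10.
[3] R8 [q10 -> q39]. ⇒ new: q39.
[4] R2 [q39 AND q21 -> q36]. ⇒ new: q36.
[5] R4 [q36 -> q24]. ⇒ new: q24.
[6] R1 [q24 -> q30]; R3 [q24 -> q25]. ⇒ new: q30, q25.
Derived: q24 (round 5), q34 (round 1), q30 (round 6), q36 (round 4). q23 never appears in any round.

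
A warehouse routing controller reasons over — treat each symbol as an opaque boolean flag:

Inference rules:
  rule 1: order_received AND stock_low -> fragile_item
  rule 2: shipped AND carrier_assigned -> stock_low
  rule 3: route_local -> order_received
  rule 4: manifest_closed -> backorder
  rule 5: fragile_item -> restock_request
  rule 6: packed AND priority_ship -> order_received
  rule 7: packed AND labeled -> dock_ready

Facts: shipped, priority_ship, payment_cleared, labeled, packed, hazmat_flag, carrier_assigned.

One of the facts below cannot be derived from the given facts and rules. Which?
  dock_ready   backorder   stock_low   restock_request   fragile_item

Round 1 — rule 2, rule 6, rule 7, derive stock_low, order_received, dock_ready.
Round 2 — rule 1, derive fragile_item.
Round 3 — rule 5, derive restock_request.
Derived: dock_ready (round 1), stock_low (round 1), fragile_item (round 2), restock_request (round 3). backorder never appears in any round.

backorder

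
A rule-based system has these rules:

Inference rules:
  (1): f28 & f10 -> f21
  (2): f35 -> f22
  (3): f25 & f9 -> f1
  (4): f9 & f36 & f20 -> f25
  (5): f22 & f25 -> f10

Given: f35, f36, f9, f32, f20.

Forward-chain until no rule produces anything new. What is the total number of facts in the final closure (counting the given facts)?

9

Round 1: (2) [f35 -> f22]; (4) [f9 & f36 & f20 -> f25]. New: f22, f25.
Round 2: (3) [f25 & f9 -> f1]; (5) [f22 & f25 -> f10]. New: f1, f10.
Closure: {f1, f10, f20, f22, f25, f32, f35, f36, f9} — 9 facts.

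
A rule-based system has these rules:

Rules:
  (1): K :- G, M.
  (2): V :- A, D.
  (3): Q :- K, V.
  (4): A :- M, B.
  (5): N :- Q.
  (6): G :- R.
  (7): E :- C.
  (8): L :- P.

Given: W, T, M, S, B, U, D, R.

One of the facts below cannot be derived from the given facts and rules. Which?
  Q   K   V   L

Round 1: (4) [A :- M, B.]; (6) [G :- R.]. New: A, G.
Round 2: (1) [K :- G, M.]; (2) [V :- A, D.]. New: K, V.
Round 3: (3) [Q :- K, V.]. New: Q.
Round 4: (5) [N :- Q.]. New: N.
Derived: Q (round 3), V (round 2), K (round 2). L never appears in any round.

L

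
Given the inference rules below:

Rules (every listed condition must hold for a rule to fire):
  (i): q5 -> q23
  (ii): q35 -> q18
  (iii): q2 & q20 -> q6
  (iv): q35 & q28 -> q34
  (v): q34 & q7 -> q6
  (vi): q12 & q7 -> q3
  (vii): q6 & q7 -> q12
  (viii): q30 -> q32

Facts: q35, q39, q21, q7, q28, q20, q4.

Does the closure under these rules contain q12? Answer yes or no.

yes

Round 1 — (ii), (iv), derive q18, q34.
Round 2 — (v), derive q6.
Round 3 — (vii), derive q12.
Round 4 — (vi), derive q3.
q12 appears in round 3, so it is derivable.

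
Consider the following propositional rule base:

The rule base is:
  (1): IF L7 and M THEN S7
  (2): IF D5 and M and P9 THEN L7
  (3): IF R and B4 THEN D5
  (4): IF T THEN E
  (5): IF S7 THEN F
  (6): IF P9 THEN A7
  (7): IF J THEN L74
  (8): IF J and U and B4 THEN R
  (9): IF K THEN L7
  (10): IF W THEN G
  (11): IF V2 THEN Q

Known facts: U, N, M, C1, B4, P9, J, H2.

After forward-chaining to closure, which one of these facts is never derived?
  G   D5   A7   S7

Round 1: (6) [IF P9 THEN A7]; (7) [IF J THEN L74]; (8) [IF J and U and B4 THEN R]. Adds A7, L74, R.
Round 2: (3) [IF R and B4 THEN D5]. Adds D5.
Round 3: (2) [IF D5 and M and P9 THEN L7]. Adds L7.
Round 4: (1) [IF L7 and M THEN S7]. Adds S7.
Round 5: (5) [IF S7 THEN F]. Adds F.
Derived: D5 (round 2), S7 (round 4), A7 (round 1). G never appears in any round.

G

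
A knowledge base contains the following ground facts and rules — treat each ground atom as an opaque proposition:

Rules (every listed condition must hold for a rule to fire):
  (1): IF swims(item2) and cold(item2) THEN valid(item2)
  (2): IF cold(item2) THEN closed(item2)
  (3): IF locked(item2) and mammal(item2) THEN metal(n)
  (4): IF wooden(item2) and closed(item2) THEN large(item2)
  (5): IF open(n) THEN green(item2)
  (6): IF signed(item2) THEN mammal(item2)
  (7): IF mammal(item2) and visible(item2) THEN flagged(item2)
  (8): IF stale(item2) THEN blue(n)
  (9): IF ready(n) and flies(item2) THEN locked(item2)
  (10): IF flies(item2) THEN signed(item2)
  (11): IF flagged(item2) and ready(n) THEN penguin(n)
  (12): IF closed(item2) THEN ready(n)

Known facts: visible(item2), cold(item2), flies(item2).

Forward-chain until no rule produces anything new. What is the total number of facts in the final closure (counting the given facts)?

Round 1: (2) [IF cold(item2) THEN closed(item2)]; (10) [IF flies(item2) THEN signed(item2)]. Adds closed(item2), signed(item2).
Round 2: (6) [IF signed(item2) THEN mammal(item2)]; (12) [IF closed(item2) THEN ready(n)]. Adds mammal(item2), ready(n).
Round 3: (7) [IF mammal(item2) and visible(item2) THEN flagged(item2)]; (9) [IF ready(n) and flies(item2) THEN locked(item2)]. Adds flagged(item2), locked(item2).
Round 4: (3) [IF locked(item2) and mammal(item2) THEN metal(n)]; (11) [IF flagged(item2) and ready(n) THEN penguin(n)]. Adds metal(n), penguin(n).
Closure: {closed(item2), cold(item2), flagged(item2), flies(item2), locked(item2), mammal(item2), metal(n), penguin(n), ready(n), signed(item2), visible(item2)} — 11 facts.

11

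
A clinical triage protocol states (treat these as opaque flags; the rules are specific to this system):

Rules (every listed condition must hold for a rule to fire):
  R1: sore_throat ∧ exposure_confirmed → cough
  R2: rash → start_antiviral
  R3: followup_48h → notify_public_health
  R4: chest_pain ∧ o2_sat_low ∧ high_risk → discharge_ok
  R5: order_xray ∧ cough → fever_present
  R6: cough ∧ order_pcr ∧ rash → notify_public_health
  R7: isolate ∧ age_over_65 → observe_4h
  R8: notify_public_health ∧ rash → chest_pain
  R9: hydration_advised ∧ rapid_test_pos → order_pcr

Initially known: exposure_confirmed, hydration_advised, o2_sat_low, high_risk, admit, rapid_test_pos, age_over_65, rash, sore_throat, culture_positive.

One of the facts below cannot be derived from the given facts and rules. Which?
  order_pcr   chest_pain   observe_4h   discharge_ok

observe_4h

Round 1 — R1, R2, R9, derive cough, start_antiviral, order_pcr.
Round 2 — R6, derive notify_public_health.
Round 3 — R8, derive chest_pain.
Round 4 — R4, derive discharge_ok.
Derived: order_pcr (round 1), discharge_ok (round 4), chest_pain (round 3). observe_4h never appears in any round.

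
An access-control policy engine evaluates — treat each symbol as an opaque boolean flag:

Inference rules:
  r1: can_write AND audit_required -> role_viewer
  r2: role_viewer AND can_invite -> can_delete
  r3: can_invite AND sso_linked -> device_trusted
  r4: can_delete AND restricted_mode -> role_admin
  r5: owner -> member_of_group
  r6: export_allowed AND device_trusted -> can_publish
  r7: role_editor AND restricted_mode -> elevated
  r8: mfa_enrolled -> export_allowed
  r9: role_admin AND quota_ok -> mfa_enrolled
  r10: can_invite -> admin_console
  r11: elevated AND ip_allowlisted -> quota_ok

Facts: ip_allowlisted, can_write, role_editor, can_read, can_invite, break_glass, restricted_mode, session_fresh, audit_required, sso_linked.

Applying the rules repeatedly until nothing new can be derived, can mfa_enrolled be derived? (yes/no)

Round 1 — r1, r3, r7, r10, derive role_viewer, device_trusted, elevated, admin_console.
Round 2 — r2, r11, derive can_delete, quota_ok.
Round 3 — r4, derive role_admin.
Round 4 — r9, derive mfa_enrolled.
Round 5 — r8, derive export_allowed.
Round 6 — r6, derive can_publish.
mfa_enrolled appears in round 4, so it is derivable.

yes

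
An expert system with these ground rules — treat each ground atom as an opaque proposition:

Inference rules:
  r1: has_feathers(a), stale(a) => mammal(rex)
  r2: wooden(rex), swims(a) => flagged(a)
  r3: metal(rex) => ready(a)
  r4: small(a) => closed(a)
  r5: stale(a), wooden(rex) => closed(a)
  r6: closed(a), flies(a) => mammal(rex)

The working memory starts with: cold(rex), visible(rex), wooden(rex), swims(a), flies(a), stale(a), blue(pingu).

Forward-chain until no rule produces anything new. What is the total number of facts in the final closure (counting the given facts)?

Round 1: r2 [wooden(rex), swims(a) => flagged(a)]; r5 [stale(a), wooden(rex) => closed(a)]. New: flagged(a), closed(a).
Round 2: r6 [closed(a), flies(a) => mammal(rex)]. New: mammal(rex).
Closure: {blue(pingu), closed(a), cold(rex), flagged(a), flies(a), mammal(rex), stale(a), swims(a), visible(rex), wooden(rex)} — 10 facts.

10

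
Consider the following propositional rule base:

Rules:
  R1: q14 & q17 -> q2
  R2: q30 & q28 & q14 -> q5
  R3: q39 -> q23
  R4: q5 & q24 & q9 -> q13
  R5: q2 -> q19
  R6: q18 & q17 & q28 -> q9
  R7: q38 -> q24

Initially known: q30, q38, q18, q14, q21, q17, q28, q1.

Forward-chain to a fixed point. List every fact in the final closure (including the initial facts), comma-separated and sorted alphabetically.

Round 1: R1 [q14 & q17 -> q2]; R2 [q30 & q28 & q14 -> q5]; R6 [q18 & q17 & q28 -> q9]; R7 [q38 -> q24]. New: q2, q5, q9, q24.
Round 2: R4 [q5 & q24 & q9 -> q13]; R5 [q2 -> q19]. New: q13, q19.

q1, q13, q14, q17, q18, q19, q2, q21, q24, q28, q30, q38, q5, q9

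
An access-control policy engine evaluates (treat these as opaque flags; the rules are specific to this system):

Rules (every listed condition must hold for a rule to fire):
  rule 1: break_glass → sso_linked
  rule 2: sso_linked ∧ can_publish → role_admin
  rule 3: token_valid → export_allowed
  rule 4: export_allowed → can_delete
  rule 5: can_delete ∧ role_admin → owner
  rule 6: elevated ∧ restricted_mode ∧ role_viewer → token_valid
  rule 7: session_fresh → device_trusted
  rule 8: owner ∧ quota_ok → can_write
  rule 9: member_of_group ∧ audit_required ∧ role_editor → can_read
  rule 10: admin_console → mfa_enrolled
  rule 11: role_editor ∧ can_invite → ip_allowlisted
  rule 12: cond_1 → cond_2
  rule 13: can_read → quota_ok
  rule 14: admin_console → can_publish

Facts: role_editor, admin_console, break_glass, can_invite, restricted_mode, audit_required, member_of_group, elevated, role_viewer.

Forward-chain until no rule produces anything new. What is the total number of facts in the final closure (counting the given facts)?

21

Round 1: rule 1 [break_glass → sso_linked]; rule 6 [elevated ∧ restricted_mode ∧ role_viewer → token_valid]; rule 9 [member_of_group ∧ audit_required ∧ role_editor → can_read]; rule 10 [admin_console → mfa_enrolled]; rule 11 [role_editor ∧ can_invite → ip_allowlisted]; rule 14 [admin_console → can_publish]. Adds sso_linked, token_valid, can_read, mfa_enrolled, ip_allowlisted, can_publish.
Round 2: rule 2 [sso_linked ∧ can_publish → role_admin]; rule 3 [token_valid → export_allowed]; rule 13 [can_read → quota_ok]. Adds role_admin, export_allowed, quota_ok.
Round 3: rule 4 [export_allowed → can_delete]. Adds can_delete.
Round 4: rule 5 [can_delete ∧ role_admin → owner]. Adds owner.
Round 5: rule 8 [owner ∧ quota_ok → can_write]. Adds can_write.
Closure: {admin_console, audit_required, break_glass, can_delete, can_invite, can_publish, can_read, can_write, elevated, export_allowed, ip_allowlisted, member_of_group, mfa_enrolled, owner, quota_ok, restricted_mode, role_admin, role_editor, role_viewer, sso_linked, token_valid} — 21 facts.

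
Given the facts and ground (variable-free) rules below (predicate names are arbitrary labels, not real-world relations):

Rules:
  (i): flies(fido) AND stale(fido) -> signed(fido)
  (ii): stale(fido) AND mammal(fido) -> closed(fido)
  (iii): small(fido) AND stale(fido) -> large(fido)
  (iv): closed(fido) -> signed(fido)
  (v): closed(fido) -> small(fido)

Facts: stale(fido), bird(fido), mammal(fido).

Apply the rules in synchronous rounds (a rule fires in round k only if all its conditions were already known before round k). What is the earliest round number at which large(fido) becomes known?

Round 1: (ii) [stale(fido) AND mammal(fido) -> closed(fido)]. New: closed(fido).
Round 2: (iv) [closed(fido) -> signed(fido)]; (v) [closed(fido) -> small(fido)]. New: signed(fido), small(fido).
Round 3: (iii) [small(fido) AND stale(fido) -> large(fido)]. New: large(fido).
large(fido) first appears in round 3.

3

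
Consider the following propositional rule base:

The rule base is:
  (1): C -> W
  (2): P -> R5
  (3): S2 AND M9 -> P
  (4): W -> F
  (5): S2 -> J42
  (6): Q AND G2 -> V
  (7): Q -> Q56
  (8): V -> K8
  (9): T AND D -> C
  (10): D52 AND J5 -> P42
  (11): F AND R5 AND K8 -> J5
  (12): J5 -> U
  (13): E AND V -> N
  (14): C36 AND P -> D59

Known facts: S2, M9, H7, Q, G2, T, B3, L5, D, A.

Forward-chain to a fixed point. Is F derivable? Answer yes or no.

Round 1: (3) [S2 AND M9 -> P]; (5) [S2 -> J42]; (6) [Q AND G2 -> V]; (7) [Q -> Q56]; (9) [T AND D -> C]. New: P, J42, V, Q56, C.
Round 2: (1) [C -> W]; (2) [P -> R5]; (8) [V -> K8]. New: W, R5, K8.
Round 3: (4) [W -> F]. New: F.
Round 4: (11) [F AND R5 AND K8 -> J5]. New: J5.
Round 5: (12) [J5 -> U]. New: U.
F appears in round 3, so it is derivable.

yes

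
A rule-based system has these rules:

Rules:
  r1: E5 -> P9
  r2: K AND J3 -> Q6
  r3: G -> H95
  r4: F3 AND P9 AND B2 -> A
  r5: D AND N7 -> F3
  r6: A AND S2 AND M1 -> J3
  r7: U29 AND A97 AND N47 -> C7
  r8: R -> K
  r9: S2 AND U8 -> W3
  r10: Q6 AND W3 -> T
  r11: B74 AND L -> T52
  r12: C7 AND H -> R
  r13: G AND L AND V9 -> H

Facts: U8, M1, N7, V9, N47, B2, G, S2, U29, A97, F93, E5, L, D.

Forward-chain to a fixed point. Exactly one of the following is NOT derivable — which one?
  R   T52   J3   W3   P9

T52

Round 1: r1 [E5 -> P9]; r3 [G -> H95]; r5 [D AND N7 -> F3]; r7 [U29 AND A97 AND N47 -> C7]; r9 [S2 AND U8 -> W3]; r13 [G AND L AND V9 -> H]. Adds P9, H95, F3, C7, W3, H.
Round 2: r4 [F3 AND P9 AND B2 -> A]; r12 [C7 AND H -> R]. Adds A, R.
Round 3: r6 [A AND S2 AND M1 -> J3]; r8 [R -> K]. Adds J3, K.
Round 4: r2 [K AND J3 -> Q6]. Adds Q6.
Round 5: r10 [Q6 AND W3 -> T]. Adds T.
Derived: R (round 2), P9 (round 1), W3 (round 1), J3 (round 3). T52 never appears in any round.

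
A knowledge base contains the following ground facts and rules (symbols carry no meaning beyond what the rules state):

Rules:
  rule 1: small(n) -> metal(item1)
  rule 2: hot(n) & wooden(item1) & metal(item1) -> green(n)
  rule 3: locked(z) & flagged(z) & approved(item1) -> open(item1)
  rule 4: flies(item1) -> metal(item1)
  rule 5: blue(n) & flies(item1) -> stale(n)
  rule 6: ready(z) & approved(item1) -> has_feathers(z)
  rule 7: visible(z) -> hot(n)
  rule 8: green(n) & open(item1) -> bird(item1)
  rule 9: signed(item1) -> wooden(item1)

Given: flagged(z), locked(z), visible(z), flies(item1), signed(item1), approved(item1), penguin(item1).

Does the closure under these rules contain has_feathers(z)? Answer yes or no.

no

Round 1: rule 3 [locked(z) & flagged(z) & approved(item1) -> open(item1)]; rule 4 [flies(item1) -> metal(item1)]; rule 7 [visible(z) -> hot(n)]; rule 9 [signed(item1) -> wooden(item1)]. New: open(item1), metal(item1), hot(n), wooden(item1).
Round 2: rule 2 [hot(n) & wooden(item1) & metal(item1) -> green(n)]. New: green(n).
Round 3: rule 8 [green(n) & open(item1) -> bird(item1)]. New: bird(item1).
Fixed point reached. has_feathers(z) is concluded only by rule 6; rule 6 needs ready(z) (never derived).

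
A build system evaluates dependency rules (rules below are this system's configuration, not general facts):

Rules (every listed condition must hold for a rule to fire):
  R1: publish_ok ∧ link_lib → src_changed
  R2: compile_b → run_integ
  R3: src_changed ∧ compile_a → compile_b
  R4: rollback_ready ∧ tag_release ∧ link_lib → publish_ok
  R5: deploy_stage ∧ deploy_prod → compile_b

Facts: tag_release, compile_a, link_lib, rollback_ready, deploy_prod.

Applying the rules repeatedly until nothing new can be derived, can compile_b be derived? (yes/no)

Round 1: R4 [rollback_ready ∧ tag_release ∧ link_lib → publish_ok]. New: publish_ok.
Round 2: R1 [publish_ok ∧ link_lib → src_changed]. New: src_changed.
Round 3: R3 [src_changed ∧ compile_a → compile_b]. New: compile_b.
Round 4: R2 [compile_b → run_integ]. New: run_integ.
compile_b appears in round 3, so it is derivable.

yes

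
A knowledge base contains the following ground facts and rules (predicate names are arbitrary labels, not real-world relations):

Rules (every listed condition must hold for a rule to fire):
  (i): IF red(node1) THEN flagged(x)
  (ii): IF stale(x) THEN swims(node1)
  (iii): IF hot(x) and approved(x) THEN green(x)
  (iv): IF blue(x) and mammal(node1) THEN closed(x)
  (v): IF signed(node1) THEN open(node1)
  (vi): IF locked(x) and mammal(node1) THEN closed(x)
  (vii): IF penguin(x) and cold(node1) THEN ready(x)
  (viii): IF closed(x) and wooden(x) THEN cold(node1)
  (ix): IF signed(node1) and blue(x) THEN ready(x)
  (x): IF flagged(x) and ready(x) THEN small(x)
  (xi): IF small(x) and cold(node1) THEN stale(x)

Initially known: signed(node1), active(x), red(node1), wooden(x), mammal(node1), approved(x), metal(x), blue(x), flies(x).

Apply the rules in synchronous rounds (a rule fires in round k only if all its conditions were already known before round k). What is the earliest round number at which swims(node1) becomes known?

Round 1: (i) [IF red(node1) THEN flagged(x)]; (iv) [IF blue(x) and mammal(node1) THEN closed(x)]; (v) [IF signed(node1) THEN open(node1)]; (ix) [IF signed(node1) and blue(x) THEN ready(x)]. Adds flagged(x), closed(x), open(node1), ready(x).
Round 2: (viii) [IF closed(x) and wooden(x) THEN cold(node1)]; (x) [IF flagged(x) and ready(x) THEN small(x)]. Adds cold(node1), small(x).
Round 3: (xi) [IF small(x) and cold(node1) THEN stale(x)]. Adds stale(x).
Round 4: (ii) [IF stale(x) THEN swims(node1)]. Adds swims(node1).
swims(node1) first appears in round 4.

4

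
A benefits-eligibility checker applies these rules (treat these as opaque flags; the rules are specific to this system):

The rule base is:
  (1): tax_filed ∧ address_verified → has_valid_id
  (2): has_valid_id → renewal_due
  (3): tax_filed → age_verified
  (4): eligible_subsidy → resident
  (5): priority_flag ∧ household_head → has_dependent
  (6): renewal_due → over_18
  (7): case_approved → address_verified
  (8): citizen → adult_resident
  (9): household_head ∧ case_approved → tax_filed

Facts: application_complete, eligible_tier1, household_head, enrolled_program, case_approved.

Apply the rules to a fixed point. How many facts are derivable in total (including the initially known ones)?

[1] (7) [case_approved → address_verified]; (9) [household_head ∧ case_approved → tax_filed]. ⇒ new: address_verified, tax_filed.
[2] (1) [tax_filed ∧ address_verified → has_valid_id]; (3) [tax_filed → age_verified]. ⇒ new: has_valid_id, age_verified.
[3] (2) [has_valid_id → renewal_due]. ⇒ new: renewal_due.
[4] (6) [renewal_due → over_18]. ⇒ new: over_18.
Closure: {address_verified, age_verified, application_complete, case_approved, eligible_tier1, enrolled_program, has_valid_id, household_head, over_18, renewal_due, tax_filed} — 11 facts.

11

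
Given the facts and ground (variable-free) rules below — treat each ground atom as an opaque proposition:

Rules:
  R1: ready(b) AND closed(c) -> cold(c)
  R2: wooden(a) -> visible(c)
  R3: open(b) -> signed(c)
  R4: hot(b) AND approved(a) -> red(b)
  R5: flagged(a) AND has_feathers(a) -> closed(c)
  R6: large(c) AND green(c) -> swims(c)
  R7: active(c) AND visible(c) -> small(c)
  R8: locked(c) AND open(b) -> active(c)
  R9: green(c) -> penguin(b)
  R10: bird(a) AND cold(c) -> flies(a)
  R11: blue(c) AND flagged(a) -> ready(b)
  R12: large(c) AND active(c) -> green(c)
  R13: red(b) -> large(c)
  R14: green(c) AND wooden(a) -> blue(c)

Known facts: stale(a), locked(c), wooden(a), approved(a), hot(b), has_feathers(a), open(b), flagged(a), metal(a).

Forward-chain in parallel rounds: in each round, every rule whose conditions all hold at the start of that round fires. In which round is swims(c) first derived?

4

Round 1 — R2, R3, R4, R5, R8, derive visible(c), signed(c), red(b), closed(c), active(c).
Round 2 — R7, R13, derive small(c), large(c).
Round 3 — R12, derive green(c).
Round 4 — R6, R9, R14, derive swims(c), penguin(b), blue(c).
swims(c) first appears in round 4.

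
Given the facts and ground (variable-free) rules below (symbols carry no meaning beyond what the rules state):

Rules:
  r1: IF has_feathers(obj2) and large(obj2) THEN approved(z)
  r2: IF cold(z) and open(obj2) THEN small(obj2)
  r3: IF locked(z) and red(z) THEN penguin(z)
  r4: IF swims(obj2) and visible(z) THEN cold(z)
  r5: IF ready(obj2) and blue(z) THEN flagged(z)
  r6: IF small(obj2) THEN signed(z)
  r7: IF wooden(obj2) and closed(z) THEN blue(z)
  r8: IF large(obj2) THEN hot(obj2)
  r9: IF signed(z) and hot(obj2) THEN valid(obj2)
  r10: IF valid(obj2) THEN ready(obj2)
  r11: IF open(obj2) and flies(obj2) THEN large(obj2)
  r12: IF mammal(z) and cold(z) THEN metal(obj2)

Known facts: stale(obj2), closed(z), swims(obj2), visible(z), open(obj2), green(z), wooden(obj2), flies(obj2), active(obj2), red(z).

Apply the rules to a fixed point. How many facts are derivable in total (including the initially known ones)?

19

[1] r4 [IF swims(obj2) and visible(z) THEN cold(z)]; r7 [IF wooden(obj2) and closed(z) THEN blue(z)]; r11 [IF open(obj2) and flies(obj2) THEN large(obj2)]. ⇒ new: cold(z), blue(z), large(obj2).
[2] r2 [IF cold(z) and open(obj2) THEN small(obj2)]; r8 [IF large(obj2) THEN hot(obj2)]. ⇒ new: small(obj2), hot(obj2).
[3] r6 [IF small(obj2) THEN signed(z)]. ⇒ new: signed(z).
[4] r9 [IF signed(z) and hot(obj2) THEN valid(obj2)]. ⇒ new: valid(obj2).
[5] r10 [IF valid(obj2) THEN ready(obj2)]. ⇒ new: ready(obj2).
[6] r5 [IF ready(obj2) and blue(z) THEN flagged(z)]. ⇒ new: flagged(z).
Closure: {active(obj2), blue(z), closed(z), cold(z), flagged(z), flies(obj2), green(z), hot(obj2), large(obj2), open(obj2), ready(obj2), red(z), signed(z), small(obj2), stale(obj2), swims(obj2), valid(obj2), visible(z), wooden(obj2)} — 19 facts.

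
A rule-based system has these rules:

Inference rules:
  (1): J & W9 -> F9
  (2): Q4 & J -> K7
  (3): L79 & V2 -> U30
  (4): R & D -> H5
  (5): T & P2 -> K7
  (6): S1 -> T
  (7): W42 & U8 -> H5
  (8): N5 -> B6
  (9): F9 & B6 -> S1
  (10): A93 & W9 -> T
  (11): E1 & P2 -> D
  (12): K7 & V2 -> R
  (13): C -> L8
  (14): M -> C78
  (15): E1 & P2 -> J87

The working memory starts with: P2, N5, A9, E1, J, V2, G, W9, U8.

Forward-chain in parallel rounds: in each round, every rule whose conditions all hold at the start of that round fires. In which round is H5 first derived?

Round 1: (1) [J & W9 -> F9]; (8) [N5 -> B6]; (11) [E1 & P2 -> D]; (15) [E1 & P2 -> J87]. Adds F9, B6, D, J87.
Round 2: (9) [F9 & B6 -> S1]. Adds S1.
Round 3: (6) [S1 -> T]. Adds T.
Round 4: (5) [T & P2 -> K7]. Adds K7.
Round 5: (12) [K7 & V2 -> R]. Adds R.
Round 6: (4) [R & D -> H5]. Adds H5.
H5 first appears in round 6.

6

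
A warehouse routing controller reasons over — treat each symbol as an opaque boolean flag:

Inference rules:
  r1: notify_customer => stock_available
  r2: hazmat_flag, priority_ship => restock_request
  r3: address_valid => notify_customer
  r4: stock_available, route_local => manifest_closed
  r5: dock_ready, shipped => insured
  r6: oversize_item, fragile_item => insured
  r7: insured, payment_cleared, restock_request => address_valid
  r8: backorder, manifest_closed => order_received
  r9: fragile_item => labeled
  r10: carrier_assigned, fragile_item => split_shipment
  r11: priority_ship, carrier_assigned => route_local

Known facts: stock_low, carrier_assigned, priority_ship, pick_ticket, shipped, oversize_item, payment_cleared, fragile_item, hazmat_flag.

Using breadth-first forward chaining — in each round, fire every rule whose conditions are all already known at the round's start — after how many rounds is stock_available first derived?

4

Round 1 — r2, r6, r9, r10, r11, derive restock_request, insured, labeled, split_shipment, route_local.
Round 2 — r7, derive address_valid.
Round 3 — r3, derive notify_customer.
Round 4 — r1, derive stock_available.
stock_available first appears in round 4.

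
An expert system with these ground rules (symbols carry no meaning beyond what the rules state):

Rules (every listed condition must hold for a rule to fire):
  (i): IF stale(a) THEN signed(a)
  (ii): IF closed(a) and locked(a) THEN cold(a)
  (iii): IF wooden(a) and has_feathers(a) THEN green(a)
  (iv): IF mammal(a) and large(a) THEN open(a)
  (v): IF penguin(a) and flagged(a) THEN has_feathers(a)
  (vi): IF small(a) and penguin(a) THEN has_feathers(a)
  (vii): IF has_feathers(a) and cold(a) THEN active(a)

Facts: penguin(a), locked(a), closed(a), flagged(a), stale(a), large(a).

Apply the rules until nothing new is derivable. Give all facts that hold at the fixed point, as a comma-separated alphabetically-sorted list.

Round 1 — (i), (ii), (v), derive signed(a), cold(a), has_feathers(a).
Round 2 — (vii), derive active(a).

active(a), closed(a), cold(a), flagged(a), has_feathers(a), large(a), locked(a), penguin(a), signed(a), stale(a)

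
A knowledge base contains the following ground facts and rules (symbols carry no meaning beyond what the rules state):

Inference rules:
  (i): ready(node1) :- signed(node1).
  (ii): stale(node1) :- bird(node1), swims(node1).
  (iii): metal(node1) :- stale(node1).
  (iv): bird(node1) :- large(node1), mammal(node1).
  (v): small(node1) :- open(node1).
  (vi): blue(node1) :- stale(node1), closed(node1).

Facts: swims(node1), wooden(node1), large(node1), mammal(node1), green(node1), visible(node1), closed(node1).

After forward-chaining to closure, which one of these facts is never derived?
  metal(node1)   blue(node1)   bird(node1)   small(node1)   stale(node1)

[1] (iv) [bird(node1) :- large(node1), mammal(node1).]. ⇒ new: bird(node1).
[2] (ii) [stale(node1) :- bird(node1), swims(node1).]. ⇒ new: stale(node1).
[3] (iii) [metal(node1) :- stale(node1).]; (vi) [blue(node1) :- stale(node1), closed(node1).]. ⇒ new: metal(node1), blue(node1).
Derived: blue(node1) (round 3), stale(node1) (round 2), bird(node1) (round 1), metal(node1) (round 3). small(node1) never appears in any round.

small(node1)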